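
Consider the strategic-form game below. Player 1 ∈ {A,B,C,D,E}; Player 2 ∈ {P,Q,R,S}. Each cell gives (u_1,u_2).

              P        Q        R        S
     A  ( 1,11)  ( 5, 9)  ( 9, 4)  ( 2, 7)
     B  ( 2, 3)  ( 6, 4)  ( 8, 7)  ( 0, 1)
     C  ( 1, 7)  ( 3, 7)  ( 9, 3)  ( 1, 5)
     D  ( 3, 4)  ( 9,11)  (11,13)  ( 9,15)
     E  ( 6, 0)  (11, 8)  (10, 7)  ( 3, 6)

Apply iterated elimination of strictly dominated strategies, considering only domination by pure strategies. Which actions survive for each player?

Remaining: P1:{D,E} P2:{Q,R,S}

P1 drop A (D beats it: P:3>1 Q:9>5 R:11>9 S:9>2)
P1 drop B (D beats it: P:3>2 Q:9>6 R:11>8 S:9>0)
P1 drop C (D beats it: P:3>1 Q:9>3 R:11>9 S:9>1)
P2 drop P (Q beats it: D:11>4 E:8>0)
P1→{D,E} P2→{Q,R,S}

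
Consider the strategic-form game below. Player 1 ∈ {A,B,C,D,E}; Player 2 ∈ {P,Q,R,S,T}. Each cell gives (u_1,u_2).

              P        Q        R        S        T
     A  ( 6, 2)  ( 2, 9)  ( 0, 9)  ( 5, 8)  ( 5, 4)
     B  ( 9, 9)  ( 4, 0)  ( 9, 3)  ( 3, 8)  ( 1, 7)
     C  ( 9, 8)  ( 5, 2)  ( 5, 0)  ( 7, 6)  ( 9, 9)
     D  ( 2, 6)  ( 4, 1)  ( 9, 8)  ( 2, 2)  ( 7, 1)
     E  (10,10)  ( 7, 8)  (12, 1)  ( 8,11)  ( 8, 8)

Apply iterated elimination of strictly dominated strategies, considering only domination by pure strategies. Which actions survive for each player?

Survivors P1:{C,E} P2:{P,S,T}

P1 drop A (C beats it: P:9>6 Q:5>2 R:5>0 S:7>5 T:9>5)
P1 drop B (E beats it: P:10>9 Q:7>4 R:12>9 S:8>3 T:8>1)
P1 drop D (E beats it: P:10>2 Q:7>4 R:12>9 S:8>2 T:8>7)
P2 drop Q (P beats it: C:8>2 E:10>8)
P2 drop R (P beats it: C:8>0 E:10>1)
P1→{C,E} P2→{P,S,T}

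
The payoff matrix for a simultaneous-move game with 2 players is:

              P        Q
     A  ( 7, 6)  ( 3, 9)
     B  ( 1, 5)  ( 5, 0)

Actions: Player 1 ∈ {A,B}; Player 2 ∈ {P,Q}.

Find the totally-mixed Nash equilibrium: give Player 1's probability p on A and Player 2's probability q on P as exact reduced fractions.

P1 indiff ⇒ q·7+(1-q)·3 = q·1+(1-q)·5 ⇒ q(6) = (1-q)(2) ⇒ q = 1/4
P2 indiff ⇒ p·6+(1-p)·5 = p·9+(1-p)·0 ⇒ p(-3) = (1-p)(-5) ⇒ p = 5/8

p=5/8, q=1/4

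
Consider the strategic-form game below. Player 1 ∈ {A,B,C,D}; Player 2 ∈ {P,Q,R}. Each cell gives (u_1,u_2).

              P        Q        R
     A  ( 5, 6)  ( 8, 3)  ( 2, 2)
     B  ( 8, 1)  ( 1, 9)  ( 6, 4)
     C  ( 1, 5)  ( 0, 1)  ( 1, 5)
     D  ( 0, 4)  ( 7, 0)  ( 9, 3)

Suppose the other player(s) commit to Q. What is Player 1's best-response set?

u_1(A vs Q) = 8
u_1(B vs Q) = 1
u_1(C vs Q) = 0
u_1(D vs Q) = 7
max payoff 8 at {A}

BR_1 = {A}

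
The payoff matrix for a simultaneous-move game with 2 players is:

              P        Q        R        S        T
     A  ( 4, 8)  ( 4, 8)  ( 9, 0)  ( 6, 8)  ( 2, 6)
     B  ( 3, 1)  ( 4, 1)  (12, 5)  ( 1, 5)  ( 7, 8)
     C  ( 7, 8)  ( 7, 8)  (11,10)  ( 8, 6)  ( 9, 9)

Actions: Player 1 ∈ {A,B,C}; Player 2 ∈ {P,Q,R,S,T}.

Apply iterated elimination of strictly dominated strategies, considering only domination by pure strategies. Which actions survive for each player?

IESDS → P1:{B,C} P2:{R,T}

P1 drop A (C beats it: P:7>4 Q:7>4 R:11>9 S:8>6 T:9>2)
P2 drop P (R beats it: B:5>1 C:10>8)
P2 drop Q (R beats it: B:5>1 C:10>8)
P2 drop S (T beats it: B:8>5 C:9>6)
P1→{B,C} P2→{R,T}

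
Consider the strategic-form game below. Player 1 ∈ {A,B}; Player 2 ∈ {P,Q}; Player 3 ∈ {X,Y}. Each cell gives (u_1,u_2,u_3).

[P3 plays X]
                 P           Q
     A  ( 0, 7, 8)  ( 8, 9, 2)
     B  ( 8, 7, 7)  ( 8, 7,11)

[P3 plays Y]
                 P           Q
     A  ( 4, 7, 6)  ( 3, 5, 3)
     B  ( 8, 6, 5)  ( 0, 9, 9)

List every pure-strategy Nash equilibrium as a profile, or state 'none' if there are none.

Nash profiles: (B,P,X), (B,Q,X)

(A,P,X): not NE [P1→B gives 8>0; P2→Q gives 9>7]
(A,P,Y): not NE [P1→B gives 8>4; P3→X gives 8>6]
(A,Q,X): not NE [P3→Y gives 3>2]
(A,Q,Y): not NE [P2→P gives 7>5]
(B,P,X): NE
(B,P,Y): not NE [P2→Q gives 9>6; P3→X gives 7>5]
(B,Q,X): NE
(B,Q,Y): not NE [P1→A gives 3>0; P3→X gives 11>9]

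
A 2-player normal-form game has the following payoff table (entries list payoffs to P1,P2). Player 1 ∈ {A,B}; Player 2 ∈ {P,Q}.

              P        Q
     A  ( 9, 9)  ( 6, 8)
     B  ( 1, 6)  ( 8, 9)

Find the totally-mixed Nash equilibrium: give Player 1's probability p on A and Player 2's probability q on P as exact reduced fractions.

(p,q) = (3/4, 1/5)

P1 indiff ⇒ q·9+(1-q)·6 = q·1+(1-q)·8 ⇒ q(8) = (1-q)(2) ⇒ q = 1/5
P2 indiff ⇒ p·9+(1-p)·6 = p·8+(1-p)·9 ⇒ p(1) = (1-p)(3) ⇒ p = 3/4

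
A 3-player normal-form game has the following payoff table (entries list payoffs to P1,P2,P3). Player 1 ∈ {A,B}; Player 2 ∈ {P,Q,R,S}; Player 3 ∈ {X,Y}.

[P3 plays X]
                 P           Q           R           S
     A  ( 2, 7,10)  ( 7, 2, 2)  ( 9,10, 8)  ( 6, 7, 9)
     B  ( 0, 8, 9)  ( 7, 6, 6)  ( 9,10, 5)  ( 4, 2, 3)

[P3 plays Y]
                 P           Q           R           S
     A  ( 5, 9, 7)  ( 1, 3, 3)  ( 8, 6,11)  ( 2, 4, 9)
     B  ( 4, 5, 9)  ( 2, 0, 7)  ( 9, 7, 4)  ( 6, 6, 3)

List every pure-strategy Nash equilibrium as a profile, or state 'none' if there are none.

PSNE = {(B,R,X)}

(A,P,X): not NE [P2→R gives 10>7]
(A,P,Y): not NE [P3→X gives 10>7]
(A,Q,X): not NE [P2→R gives 10>2; P3→Y gives 3>2]
(A,Q,Y): not NE [P1→B gives 2>1; P2→P gives 9>3]
(A,R,X): not NE [P3→Y gives 11>8]
(A,R,Y): not NE [P1→B gives 9>8; P2→P gives 9>6]
(A,S,X): not NE [P2→R gives 10>7]
(A,S,Y): not NE [P1→B gives 6>2; P2→P gives 9>4]
(B,P,X): not NE [P1→A gives 2>0; P2→R gives 10>8]
(B,P,Y): not NE [P1→A gives 5>4; P2→R gives 7>5]
(B,Q,X): not NE [P2→R gives 10>6; P3→Y gives 7>6]
(B,Q,Y): not NE [P2→R gives 7>0]
(B,R,X): NE
(B,R,Y): not NE [P3→X gives 5>4]
(B,S,X): not NE [P1→A gives 6>4; P2→R gives 10>2]
(B,S,Y): not NE [P2→R gives 7>6]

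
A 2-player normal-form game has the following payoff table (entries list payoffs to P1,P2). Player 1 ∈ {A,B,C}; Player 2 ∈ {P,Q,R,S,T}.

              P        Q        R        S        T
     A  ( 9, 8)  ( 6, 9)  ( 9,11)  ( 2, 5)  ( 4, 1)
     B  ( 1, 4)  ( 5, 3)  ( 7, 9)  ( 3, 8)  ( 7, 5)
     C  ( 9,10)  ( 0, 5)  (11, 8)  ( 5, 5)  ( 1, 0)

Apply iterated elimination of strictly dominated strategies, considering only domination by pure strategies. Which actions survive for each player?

P2 drop Q (R beats it: A:11>9 B:9>3 C:8>5)
P2 drop S (R beats it: A:11>5 B:9>8 C:8>5)
P2 drop T (R beats it: A:11>1 B:9>5 C:8>0)
P1 drop B (A beats it: P:9>1 R:9>7)
P1→{A,C} P2→{P,R}

IESDS → P1:{A,C} P2:{P,R}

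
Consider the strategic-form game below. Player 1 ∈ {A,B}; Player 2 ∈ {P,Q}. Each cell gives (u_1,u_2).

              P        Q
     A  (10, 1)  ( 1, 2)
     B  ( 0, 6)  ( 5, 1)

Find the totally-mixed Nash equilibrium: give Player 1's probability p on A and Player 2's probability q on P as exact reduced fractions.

(p,q) = (5/6, 2/7)

P1 indiff ⇒ q·10+(1-q)·1 = q·0+(1-q)·5 ⇒ q(10) = (1-q)(4) ⇒ q = 2/7
P2 indiff ⇒ p·1+(1-p)·6 = p·2+(1-p)·1 ⇒ p(-1) = (1-p)(-5) ⇒ p = 5/6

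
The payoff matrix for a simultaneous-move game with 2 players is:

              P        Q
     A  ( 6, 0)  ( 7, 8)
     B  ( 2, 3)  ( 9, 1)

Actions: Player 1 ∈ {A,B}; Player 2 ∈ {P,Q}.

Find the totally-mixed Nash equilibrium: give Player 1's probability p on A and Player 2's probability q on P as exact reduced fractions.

(p,q) = (1/5, 1/3)

P1 indiff ⇒ q·6+(1-q)·7 = q·2+(1-q)·9 ⇒ q(4) = (1-q)(2) ⇒ q = 1/3
P2 indiff ⇒ p·0+(1-p)·3 = p·8+(1-p)·1 ⇒ p(-8) = (1-p)(-2) ⇒ p = 1/5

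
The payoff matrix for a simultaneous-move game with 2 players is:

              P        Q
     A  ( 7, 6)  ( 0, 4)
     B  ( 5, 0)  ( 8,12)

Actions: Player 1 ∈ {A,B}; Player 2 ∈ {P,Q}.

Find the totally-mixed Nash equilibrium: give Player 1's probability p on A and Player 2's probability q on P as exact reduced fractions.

P1 indiff ⇒ q·7+(1-q)·0 = q·5+(1-q)·8 ⇒ q(2) = (1-q)(8) ⇒ q = 4/5
P2 indiff ⇒ p·6+(1-p)·0 = p·4+(1-p)·12 ⇒ p(2) = (1-p)(12) ⇒ p = 6/7

P1 mixes 6/7 on A; P2 mixes 4/5 on P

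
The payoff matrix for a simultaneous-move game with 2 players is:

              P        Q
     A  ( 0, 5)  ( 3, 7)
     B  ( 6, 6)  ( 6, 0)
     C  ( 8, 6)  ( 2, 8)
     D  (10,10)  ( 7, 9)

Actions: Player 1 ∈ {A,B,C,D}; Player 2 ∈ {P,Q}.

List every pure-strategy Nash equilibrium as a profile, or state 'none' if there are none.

(A,P): not NE [P1→D gives 10>0; P2→Q gives 7>5]
(A,Q): not NE [P1→D gives 7>3]
(B,P): not NE [P1→D gives 10>6]
(B,Q): not NE [P1→D gives 7>6; P2→P gives 6>0]
(C,P): not NE [P1→D gives 10>8; P2→Q gives 8>6]
(C,Q): not NE [P1→D gives 7>2]
(D,P): NE
(D,Q): not NE [P2→P gives 10>9]

NE set: (D,P)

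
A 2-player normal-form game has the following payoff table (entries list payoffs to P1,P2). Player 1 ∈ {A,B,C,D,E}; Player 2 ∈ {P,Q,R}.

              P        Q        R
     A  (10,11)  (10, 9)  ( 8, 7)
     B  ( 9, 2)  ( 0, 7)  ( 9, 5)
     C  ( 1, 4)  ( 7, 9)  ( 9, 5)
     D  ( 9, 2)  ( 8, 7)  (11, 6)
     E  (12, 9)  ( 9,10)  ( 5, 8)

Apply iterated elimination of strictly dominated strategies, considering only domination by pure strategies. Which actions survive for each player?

IESDS → P1:{A,E} P2:{P,Q}

P1 drop C (D beats it: P:9>1 Q:8>7 R:11>9)
P2 drop R (Q beats it: A:9>7 B:7>5 D:7>6 E:10>8)
P1 drop B (A beats it: P:10>9 Q:10>0)
P1 drop D (A beats it: P:10>9 Q:10>8)
P1→{A,E} P2→{P,Q}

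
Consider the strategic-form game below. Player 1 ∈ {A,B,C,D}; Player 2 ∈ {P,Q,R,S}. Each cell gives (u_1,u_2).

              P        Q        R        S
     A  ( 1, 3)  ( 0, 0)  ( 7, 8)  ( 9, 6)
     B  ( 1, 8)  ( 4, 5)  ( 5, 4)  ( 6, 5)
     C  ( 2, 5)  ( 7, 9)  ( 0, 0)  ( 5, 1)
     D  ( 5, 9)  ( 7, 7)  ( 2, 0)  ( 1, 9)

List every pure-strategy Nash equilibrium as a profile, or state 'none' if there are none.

(A,P): not NE [P1→D gives 5>1; P2→R gives 8>3]
(A,Q): not NE [P1→D gives 7>0; P2→R gives 8>0]
(A,R): NE
(A,S): not NE [P2→R gives 8>6]
(B,P): not NE [P1→D gives 5>1]
(B,Q): not NE [P1→D gives 7>4; P2→P gives 8>5]
(B,R): not NE [P1→A gives 7>5; P2→P gives 8>4]
(B,S): not NE [P1→A gives 9>6; P2→P gives 8>5]
(C,P): not NE [P1→D gives 5>2; P2→Q gives 9>5]
(C,Q): NE
(C,R): not NE [P1→A gives 7>0; P2→Q gives 9>0]
(C,S): not NE [P1→A gives 9>5; P2→Q gives 9>1]
(D,P): NE
(D,Q): not NE [P2→S gives 9>7]
(D,R): not NE [P1→A gives 7>2; P2→S gives 9>0]
(D,S): not NE [P1→A gives 9>1]

Nash profiles: (A,R), (C,Q), (D,P)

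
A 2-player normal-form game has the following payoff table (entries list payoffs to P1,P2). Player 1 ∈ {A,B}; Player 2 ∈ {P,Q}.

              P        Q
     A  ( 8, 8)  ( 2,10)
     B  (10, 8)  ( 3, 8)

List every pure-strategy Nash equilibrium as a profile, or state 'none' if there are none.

NE set: (B,P), (B,Q)

(A,P): not NE [P1→B gives 10>8; P2→Q gives 10>8]
(A,Q): not NE [P1→B gives 3>2]
(B,P): NE
(B,Q): NE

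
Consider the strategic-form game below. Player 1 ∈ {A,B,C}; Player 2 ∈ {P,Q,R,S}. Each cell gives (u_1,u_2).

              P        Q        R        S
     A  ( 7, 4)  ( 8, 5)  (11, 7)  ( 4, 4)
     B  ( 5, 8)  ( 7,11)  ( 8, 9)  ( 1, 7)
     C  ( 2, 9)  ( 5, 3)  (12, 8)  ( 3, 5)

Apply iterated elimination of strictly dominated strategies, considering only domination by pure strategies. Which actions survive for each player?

Remaining: P1:{A,C} P2:{P,R}

P1 drop B (A beats it: P:7>5 Q:8>7 R:11>8 S:4>1)
P2 drop Q (R beats it: A:7>5 C:8>3)
P2 drop S (R beats it: A:7>4 C:8>5)
P1→{A,C} P2→{P,R}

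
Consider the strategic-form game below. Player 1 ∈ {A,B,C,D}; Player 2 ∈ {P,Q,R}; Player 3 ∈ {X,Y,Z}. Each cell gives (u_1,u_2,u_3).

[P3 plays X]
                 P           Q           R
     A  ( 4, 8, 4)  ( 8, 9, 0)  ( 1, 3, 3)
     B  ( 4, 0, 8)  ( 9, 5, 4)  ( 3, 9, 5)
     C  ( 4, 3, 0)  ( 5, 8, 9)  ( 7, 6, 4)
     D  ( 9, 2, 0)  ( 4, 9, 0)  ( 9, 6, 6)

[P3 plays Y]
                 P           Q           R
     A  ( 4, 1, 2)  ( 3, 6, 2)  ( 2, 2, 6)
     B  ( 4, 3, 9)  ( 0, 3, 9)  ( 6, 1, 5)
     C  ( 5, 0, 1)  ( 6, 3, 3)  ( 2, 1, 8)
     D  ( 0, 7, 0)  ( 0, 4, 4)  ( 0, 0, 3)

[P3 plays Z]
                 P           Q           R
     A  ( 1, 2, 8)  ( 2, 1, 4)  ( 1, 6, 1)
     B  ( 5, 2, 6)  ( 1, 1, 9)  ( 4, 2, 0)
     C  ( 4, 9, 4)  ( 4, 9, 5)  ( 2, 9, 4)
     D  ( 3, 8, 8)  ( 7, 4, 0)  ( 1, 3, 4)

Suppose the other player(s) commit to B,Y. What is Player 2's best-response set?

u_2(P vs B,Y) = 3
u_2(Q vs B,Y) = 3
u_2(R vs B,Y) = 1
max payoff 3 at {P,Q}

P2 best: {P,Q}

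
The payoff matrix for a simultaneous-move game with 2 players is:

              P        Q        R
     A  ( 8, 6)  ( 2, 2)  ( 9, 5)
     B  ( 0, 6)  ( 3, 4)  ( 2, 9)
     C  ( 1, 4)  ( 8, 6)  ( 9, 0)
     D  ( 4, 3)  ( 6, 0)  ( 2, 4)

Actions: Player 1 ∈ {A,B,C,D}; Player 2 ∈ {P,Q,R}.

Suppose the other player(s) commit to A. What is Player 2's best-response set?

u_2(P vs A) = 6
u_2(Q vs A) = 2
u_2(R vs A) = 5
max payoff 6 at {P}

argmax u_2 = {P}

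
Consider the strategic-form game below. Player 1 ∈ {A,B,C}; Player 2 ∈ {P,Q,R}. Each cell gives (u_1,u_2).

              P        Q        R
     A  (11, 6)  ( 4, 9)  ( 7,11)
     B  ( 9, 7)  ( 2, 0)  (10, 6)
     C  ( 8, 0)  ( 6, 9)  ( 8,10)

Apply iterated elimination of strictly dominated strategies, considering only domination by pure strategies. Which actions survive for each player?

Remaining: P1:{A,B} P2:{P,R}

P2 drop Q (R beats it: A:11>9 B:6>0 C:10>9)
P1 drop C (B beats it: P:9>8 R:10>8)
P1→{A,B} P2→{P,R}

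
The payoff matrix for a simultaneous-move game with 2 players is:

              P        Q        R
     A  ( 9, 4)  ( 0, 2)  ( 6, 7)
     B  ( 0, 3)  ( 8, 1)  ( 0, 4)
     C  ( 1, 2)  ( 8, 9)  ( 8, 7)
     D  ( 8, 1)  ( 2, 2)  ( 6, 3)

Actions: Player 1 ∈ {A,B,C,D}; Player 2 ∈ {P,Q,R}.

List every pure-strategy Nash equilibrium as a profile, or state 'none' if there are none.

(A,P): not NE [P2→R gives 7>4]
(A,Q): not NE [P1→C gives 8>0; P2→R gives 7>2]
(A,R): not NE [P1→C gives 8>6]
(B,P): not NE [P1→A gives 9>0; P2→R gives 4>3]
(B,Q): not NE [P2→R gives 4>1]
(B,R): not NE [P1→C gives 8>0]
(C,P): not NE [P1→A gives 9>1; P2→Q gives 9>2]
(C,Q): NE
(C,R): not NE [P2→Q gives 9>7]
(D,P): not NE [P1→A gives 9>8; P2→R gives 3>1]
(D,Q): not NE [P1→C gives 8>2; P2→R gives 3>2]
(D,R): not NE [P1→C gives 8>6]

PSNE = {(C,Q)}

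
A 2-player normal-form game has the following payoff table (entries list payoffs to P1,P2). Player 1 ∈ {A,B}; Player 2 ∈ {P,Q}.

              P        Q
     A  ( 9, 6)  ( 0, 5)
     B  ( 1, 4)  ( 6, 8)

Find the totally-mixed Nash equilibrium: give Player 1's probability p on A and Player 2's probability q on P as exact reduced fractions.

P1 mixes 4/5 on A; P2 mixes 3/7 on P

P1 indiff ⇒ q·9+(1-q)·0 = q·1+(1-q)·6 ⇒ q(8) = (1-q)(6) ⇒ q = 3/7
P2 indiff ⇒ p·6+(1-p)·4 = p·5+(1-p)·8 ⇒ p(1) = (1-p)(4) ⇒ p = 4/5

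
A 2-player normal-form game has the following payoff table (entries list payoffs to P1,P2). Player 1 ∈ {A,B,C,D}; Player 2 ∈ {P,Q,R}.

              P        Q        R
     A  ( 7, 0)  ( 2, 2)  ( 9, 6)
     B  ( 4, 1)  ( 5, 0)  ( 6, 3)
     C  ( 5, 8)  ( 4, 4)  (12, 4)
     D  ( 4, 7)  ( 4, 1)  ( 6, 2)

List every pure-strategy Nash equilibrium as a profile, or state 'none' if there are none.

(A,P): not NE [P2→R gives 6>0]
(A,Q): not NE [P1→B gives 5>2; P2→R gives 6>2]
(A,R): not NE [P1→C gives 12>9]
(B,P): not NE [P1→A gives 7>4; P2→R gives 3>1]
(B,Q): not NE [P2→R gives 3>0]
(B,R): not NE [P1→C gives 12>6]
(C,P): not NE [P1→A gives 7>5]
(C,Q): not NE [P1→B gives 5>4; P2→P gives 8>4]
(C,R): not NE [P2→P gives 8>4]
(D,P): not NE [P1→A gives 7>4]
(D,Q): not NE [P1→B gives 5>4; P2→P gives 7>1]
(D,R): not NE [P1→C gives 12>6; P2→P gives 7>2]

PSNE: ∅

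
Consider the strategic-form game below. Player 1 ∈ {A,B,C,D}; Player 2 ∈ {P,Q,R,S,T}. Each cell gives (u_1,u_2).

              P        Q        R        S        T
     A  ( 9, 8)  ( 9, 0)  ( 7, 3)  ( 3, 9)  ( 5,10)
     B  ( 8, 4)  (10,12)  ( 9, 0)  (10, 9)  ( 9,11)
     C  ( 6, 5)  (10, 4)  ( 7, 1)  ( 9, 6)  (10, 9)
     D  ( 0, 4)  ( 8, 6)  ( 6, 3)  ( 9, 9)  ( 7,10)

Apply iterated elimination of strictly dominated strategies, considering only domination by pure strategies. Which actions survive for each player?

P1 drop D (B beats it: P:8>0 Q:10>8 R:9>6 S:10>9 T:9>7)
P2 drop P (S beats it: A:9>8 B:9>4 C:6>5)
P1 drop A (B beats it: Q:10>9 R:9>7 S:10>3 T:9>5)
P2 drop R (Q beats it: B:12>0 C:4>1)
P2 drop S (T beats it: B:11>9 C:9>6)
P1→{B,C} P2→{Q,T}

Remaining: P1:{B,C} P2:{Q,T}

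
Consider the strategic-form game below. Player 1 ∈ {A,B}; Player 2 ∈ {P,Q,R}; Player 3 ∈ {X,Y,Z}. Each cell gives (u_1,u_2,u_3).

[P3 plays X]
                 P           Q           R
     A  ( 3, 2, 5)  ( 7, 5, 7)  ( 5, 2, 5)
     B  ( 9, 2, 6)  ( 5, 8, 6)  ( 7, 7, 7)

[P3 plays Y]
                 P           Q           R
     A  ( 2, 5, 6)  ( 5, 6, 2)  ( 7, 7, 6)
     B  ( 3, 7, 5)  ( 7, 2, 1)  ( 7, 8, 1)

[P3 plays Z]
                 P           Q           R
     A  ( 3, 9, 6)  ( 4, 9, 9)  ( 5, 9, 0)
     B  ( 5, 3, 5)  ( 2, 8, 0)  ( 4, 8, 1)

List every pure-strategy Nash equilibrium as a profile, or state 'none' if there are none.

(A,P,X): not NE [P1→B gives 9>3; P2→Q gives 5>2; P3→Z gives 6>5]
(A,P,Y): not NE [P1→B gives 3>2; P2→R gives 7>5]
(A,P,Z): not NE [P1→B gives 5>3]
(A,Q,X): not NE [P3→Z gives 9>7]
(A,Q,Y): not NE [P1→B gives 7>5; P2→R gives 7>6; P3→Z gives 9>2]
(A,Q,Z): NE
(A,R,X): not NE [P1→B gives 7>5; P2→Q gives 5>2; P3→Y gives 6>5]
(A,R,Y): NE
(A,R,Z): not NE [P3→Y gives 6>0]
(B,P,X): not NE [P2→Q gives 8>2]
(B,P,Y): not NE [P2→R gives 8>7; P3→X gives 6>5]
(B,P,Z): not NE [P2→R gives 8>3; P3→X gives 6>5]
(B,Q,X): not NE [P1→A gives 7>5]
(B,Q,Y): not NE [P2→R gives 8>2; P3→X gives 6>1]
(B,Q,Z): not NE [P1→A gives 4>2; P3→X gives 6>0]
(B,R,X): not NE [P2→Q gives 8>7]
(B,R,Y): not NE [P3→X gives 7>1]
(B,R,Z): not NE [P1→A gives 5>4; P3→X gives 7>1]

Nash profiles: (A,Q,Z), (A,R,Y)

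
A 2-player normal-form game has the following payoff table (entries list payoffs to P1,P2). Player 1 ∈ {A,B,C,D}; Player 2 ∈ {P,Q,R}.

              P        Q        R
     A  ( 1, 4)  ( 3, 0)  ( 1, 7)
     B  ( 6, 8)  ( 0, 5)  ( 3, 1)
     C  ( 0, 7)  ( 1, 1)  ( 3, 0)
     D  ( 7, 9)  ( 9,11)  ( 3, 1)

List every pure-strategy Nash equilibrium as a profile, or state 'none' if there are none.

(A,P): not NE [P1→D gives 7>1; P2→R gives 7>4]
(A,Q): not NE [P1→D gives 9>3; P2→R gives 7>0]
(A,R): not NE [P1→D gives 3>1]
(B,P): not NE [P1→D gives 7>6]
(B,Q): not NE [P1→D gives 9>0; P2→P gives 8>5]
(B,R): not NE [P2→P gives 8>1]
(C,P): not NE [P1→D gives 7>0]
(C,Q): not NE [P1→D gives 9>1; P2→P gives 7>1]
(C,R): not NE [P2→P gives 7>0]
(D,P): not NE [P2→Q gives 11>9]
(D,Q): NE
(D,R): not NE [P2→Q gives 11>1]

NE set: (D,Q)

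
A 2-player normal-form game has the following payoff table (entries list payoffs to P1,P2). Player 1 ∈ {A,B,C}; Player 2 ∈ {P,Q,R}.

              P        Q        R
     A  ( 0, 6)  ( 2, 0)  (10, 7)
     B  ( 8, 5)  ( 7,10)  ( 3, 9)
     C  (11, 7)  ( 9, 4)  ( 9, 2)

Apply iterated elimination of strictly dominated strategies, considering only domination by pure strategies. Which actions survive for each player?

P1 drop B (C beats it: P:11>8 Q:9>7 R:9>3)
P2 drop Q (P beats it: A:6>0 C:7>4)
P1→{A,C} P2→{P,R}

IESDS → P1:{A,C} P2:{P,R}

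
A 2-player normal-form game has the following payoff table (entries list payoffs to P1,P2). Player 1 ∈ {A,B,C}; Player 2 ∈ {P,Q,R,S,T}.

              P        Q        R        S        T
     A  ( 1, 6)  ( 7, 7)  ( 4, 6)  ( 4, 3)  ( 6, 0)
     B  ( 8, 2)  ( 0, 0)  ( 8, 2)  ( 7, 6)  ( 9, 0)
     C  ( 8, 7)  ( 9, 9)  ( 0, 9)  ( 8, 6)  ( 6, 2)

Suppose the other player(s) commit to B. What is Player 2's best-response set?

u_2(P vs B) = 2
u_2(Q vs B) = 0
u_2(R vs B) = 2
u_2(S vs B) = 6
u_2(T vs B) = 0
max payoff 6 at {S}

BR_2 = {S}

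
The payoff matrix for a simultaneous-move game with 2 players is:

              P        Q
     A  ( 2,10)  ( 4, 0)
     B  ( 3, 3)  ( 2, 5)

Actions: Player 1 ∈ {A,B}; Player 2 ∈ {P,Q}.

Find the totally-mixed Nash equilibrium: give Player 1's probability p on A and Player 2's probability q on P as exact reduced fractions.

(p,q) = (1/6, 2/3)

P1 indiff ⇒ q·2+(1-q)·4 = q·3+(1-q)·2 ⇒ q(-1) = (1-q)(-2) ⇒ q = 2/3
P2 indiff ⇒ p·10+(1-p)·3 = p·0+(1-p)·5 ⇒ p(10) = (1-p)(2) ⇒ p = 1/6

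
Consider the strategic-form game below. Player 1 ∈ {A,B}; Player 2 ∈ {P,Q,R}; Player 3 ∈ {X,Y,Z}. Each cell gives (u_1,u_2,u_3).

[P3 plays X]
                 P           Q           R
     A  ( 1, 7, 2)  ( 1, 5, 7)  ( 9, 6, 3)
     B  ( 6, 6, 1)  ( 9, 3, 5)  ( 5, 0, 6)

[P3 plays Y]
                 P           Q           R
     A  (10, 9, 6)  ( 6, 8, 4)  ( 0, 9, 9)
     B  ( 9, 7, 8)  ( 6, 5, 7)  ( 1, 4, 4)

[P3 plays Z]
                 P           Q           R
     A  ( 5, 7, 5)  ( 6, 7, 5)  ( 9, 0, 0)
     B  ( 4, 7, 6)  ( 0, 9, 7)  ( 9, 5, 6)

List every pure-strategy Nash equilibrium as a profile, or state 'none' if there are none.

(A,P,X): not NE [P1→B gives 6>1; P3→Y gives 6>2]
(A,P,Y): NE
(A,P,Z): not NE [P3→Y gives 6>5]
(A,Q,X): not NE [P1→B gives 9>1; P2→P gives 7>5]
(A,Q,Y): not NE [P2→R gives 9>8; P3→X gives 7>4]
(A,Q,Z): not NE [P3→X gives 7>5]
(A,R,X): not NE [P2→P gives 7>6; P3→Y gives 9>3]
(A,R,Y): not NE [P1→B gives 1>0]
(A,R,Z): not NE [P2→Q gives 7>0; P3→Y gives 9>0]
(B,P,X): not NE [P3→Y gives 8>1]
(B,P,Y): not NE [P1→A gives 10>9]
(B,P,Z): not NE [P1→A gives 5>4; P2→Q gives 9>7; P3→Y gives 8>6]
(B,Q,X): not NE [P2→P gives 6>3; P3→Z gives 7>5]
(B,Q,Y): not NE [P2→P gives 7>5]
(B,Q,Z): not NE [P1→A gives 6>0]
(B,R,X): not NE [P1→A gives 9>5; P2→P gives 6>0]
(B,R,Y): not NE [P2→P gives 7>4; P3→Z gives 6>4]
(B,R,Z): not NE [P2→Q gives 9>5]

Nash profiles: (A,P,Y)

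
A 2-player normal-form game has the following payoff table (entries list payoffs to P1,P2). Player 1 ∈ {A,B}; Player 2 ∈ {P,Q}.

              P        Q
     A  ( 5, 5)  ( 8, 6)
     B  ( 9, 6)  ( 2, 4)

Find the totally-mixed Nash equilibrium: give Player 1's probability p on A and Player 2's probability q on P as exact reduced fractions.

P1 indiff ⇒ q·5+(1-q)·8 = q·9+(1-q)·2 ⇒ q(-4) = (1-q)(-6) ⇒ q = 3/5
P2 indiff ⇒ p·5+(1-p)·6 = p·6+(1-p)·4 ⇒ p(-1) = (1-p)(-2) ⇒ p = 2/3

P1 mixes 2/3 on A; P2 mixes 3/5 on P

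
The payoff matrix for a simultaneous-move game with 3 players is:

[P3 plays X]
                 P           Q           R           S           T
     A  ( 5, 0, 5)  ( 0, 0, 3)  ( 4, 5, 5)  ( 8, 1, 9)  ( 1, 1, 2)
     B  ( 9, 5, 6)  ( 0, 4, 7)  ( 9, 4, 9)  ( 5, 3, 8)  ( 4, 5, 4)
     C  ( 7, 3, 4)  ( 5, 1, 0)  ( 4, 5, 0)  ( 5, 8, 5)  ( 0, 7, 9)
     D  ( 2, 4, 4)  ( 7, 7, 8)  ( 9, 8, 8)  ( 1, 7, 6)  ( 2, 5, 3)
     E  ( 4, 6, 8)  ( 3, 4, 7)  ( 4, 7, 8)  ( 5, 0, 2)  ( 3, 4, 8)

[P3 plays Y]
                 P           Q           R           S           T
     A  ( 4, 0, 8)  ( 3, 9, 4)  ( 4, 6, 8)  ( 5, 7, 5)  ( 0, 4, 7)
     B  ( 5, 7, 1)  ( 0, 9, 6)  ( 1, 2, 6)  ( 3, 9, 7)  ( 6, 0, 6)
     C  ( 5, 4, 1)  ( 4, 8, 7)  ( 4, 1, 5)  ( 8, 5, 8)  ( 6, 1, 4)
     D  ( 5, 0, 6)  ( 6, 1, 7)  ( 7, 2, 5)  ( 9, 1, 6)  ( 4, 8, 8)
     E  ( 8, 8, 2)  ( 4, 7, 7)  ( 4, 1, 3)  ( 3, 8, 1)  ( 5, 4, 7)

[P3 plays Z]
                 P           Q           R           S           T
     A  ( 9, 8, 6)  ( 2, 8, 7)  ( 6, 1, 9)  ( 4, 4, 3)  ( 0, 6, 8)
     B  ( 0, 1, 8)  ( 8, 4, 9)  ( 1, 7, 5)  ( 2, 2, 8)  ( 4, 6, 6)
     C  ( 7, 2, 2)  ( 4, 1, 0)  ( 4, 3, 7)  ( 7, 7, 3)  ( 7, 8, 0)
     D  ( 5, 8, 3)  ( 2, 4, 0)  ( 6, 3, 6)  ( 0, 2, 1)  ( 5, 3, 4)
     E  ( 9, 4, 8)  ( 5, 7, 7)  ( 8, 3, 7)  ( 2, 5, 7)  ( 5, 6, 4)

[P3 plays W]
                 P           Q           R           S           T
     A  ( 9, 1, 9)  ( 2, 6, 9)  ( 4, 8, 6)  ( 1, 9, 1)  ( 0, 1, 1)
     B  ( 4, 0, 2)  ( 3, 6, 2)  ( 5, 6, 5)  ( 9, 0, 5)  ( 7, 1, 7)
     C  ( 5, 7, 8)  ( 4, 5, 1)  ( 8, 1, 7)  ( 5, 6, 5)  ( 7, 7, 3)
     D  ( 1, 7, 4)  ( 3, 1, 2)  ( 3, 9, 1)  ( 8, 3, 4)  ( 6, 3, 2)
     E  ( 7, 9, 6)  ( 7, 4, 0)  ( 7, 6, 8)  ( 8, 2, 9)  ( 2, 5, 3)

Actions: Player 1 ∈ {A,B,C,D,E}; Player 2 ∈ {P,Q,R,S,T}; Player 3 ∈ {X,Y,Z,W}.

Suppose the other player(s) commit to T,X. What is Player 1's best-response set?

u_1(A vs T,X) = 1
u_1(B vs T,X) = 4
u_1(C vs T,X) = 0
u_1(D vs T,X) = 2
u_1(E vs T,X) = 3
max payoff 4 at {B}

BR_1 = {B}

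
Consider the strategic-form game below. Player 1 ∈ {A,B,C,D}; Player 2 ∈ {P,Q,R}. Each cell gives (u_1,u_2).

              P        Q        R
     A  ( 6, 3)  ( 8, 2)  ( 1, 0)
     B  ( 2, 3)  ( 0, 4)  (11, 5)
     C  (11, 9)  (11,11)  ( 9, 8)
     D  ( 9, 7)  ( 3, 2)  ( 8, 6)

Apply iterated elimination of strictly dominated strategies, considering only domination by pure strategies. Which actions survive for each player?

P1 drop A (C beats it: P:11>6 Q:11>8 R:9>1)
P1 drop D (C beats it: P:11>9 Q:11>3 R:9>8)
P2 drop P (Q beats it: B:4>3 C:11>9)
P1→{B,C} P2→{Q,R}

IESDS → P1:{B,C} P2:{Q,R}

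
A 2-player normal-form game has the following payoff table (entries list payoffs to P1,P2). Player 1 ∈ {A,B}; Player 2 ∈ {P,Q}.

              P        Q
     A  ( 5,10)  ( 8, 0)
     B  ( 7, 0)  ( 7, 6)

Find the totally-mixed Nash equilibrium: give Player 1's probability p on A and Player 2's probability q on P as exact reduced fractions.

(p,q) = (3/8, 1/3)

P1 indiff ⇒ q·5+(1-q)·8 = q·7+(1-q)·7 ⇒ q(-2) = (1-q)(-1) ⇒ q = 1/3
P2 indiff ⇒ p·10+(1-p)·0 = p·0+(1-p)·6 ⇒ p(10) = (1-p)(6) ⇒ p = 3/8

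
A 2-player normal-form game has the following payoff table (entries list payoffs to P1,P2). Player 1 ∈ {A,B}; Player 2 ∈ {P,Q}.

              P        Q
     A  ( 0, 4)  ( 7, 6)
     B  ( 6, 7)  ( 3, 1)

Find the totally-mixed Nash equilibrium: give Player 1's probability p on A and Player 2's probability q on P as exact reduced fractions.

p=3/4, q=2/5

P1 indiff ⇒ q·0+(1-q)·7 = q·6+(1-q)·3 ⇒ q(-6) = (1-q)(-4) ⇒ q = 2/5
P2 indiff ⇒ p·4+(1-p)·7 = p·6+(1-p)·1 ⇒ p(-2) = (1-p)(-6) ⇒ p = 3/4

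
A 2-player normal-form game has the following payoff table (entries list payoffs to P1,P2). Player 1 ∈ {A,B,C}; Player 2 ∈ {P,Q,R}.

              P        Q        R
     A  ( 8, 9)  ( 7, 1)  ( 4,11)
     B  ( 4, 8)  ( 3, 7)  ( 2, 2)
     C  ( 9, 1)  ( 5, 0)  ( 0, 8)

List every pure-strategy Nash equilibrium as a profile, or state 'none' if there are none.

PSNE = {(A,R)}

(A,P): not NE [P1→C gives 9>8; P2→R gives 11>9]
(A,Q): not NE [P2→R gives 11>1]
(A,R): NE
(B,P): not NE [P1→C gives 9>4]
(B,Q): not NE [P1→A gives 7>3; P2→P gives 8>7]
(B,R): not NE [P1→A gives 4>2; P2→P gives 8>2]
(C,P): not NE [P2→R gives 8>1]
(C,Q): not NE [P1→A gives 7>5; P2→R gives 8>0]
(C,R): not NE [P1→A gives 4>0]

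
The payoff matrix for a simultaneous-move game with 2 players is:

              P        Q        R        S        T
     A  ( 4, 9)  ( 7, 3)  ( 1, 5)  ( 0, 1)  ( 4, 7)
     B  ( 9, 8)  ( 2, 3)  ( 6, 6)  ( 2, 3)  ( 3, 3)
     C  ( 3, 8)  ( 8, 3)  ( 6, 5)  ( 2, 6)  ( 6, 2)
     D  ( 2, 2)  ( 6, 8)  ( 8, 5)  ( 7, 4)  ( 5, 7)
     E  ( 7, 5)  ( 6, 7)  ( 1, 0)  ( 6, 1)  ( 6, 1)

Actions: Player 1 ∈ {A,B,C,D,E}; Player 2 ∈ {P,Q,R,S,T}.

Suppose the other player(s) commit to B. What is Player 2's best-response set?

argmax u_2 = {P}

u_2(P vs B) = 8
u_2(Q vs B) = 3
u_2(R vs B) = 6
u_2(S vs B) = 3
u_2(T vs B) = 3
max payoff 8 at {P}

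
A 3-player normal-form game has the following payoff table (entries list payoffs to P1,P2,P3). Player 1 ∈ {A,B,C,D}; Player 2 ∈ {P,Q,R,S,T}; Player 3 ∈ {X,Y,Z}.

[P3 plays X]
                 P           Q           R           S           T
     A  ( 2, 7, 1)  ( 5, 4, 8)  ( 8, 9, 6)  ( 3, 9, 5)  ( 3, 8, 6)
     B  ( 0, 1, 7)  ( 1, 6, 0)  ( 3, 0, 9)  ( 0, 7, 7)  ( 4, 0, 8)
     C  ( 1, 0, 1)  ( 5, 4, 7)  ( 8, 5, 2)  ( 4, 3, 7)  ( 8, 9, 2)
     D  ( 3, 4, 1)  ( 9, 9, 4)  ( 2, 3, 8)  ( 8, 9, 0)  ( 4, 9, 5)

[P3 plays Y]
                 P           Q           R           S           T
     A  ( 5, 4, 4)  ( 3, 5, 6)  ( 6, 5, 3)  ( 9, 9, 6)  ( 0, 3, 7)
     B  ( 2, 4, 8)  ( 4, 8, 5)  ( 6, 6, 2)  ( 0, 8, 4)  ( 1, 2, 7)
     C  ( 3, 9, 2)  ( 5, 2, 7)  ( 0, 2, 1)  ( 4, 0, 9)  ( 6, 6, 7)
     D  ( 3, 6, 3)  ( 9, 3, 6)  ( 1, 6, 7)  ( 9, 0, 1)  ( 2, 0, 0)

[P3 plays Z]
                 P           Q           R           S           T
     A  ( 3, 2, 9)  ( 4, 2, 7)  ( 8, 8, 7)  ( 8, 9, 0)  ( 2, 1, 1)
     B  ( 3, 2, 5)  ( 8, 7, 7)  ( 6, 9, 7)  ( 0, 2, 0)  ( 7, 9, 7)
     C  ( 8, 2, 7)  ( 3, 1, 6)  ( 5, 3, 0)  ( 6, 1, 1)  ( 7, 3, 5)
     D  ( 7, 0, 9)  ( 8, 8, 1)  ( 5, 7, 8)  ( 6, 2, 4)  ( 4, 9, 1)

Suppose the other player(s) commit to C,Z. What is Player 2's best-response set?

argmax u_2 = {R,T}

u_2(P vs C,Z) = 2
u_2(Q vs C,Z) = 1
u_2(R vs C,Z) = 3
u_2(S vs C,Z) = 1
u_2(T vs C,Z) = 3
max payoff 3 at {R,T}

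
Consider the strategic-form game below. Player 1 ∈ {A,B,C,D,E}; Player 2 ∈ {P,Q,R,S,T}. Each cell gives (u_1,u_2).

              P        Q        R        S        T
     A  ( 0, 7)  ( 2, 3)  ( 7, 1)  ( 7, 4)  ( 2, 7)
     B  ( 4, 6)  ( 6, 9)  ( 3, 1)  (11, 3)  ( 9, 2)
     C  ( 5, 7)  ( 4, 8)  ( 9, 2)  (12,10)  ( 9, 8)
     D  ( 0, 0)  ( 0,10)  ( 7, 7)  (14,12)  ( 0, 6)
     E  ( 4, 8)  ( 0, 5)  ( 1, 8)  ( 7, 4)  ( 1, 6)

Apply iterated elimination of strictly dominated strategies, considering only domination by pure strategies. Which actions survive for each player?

Survivors P1:{B,C,D} P2:{Q,S}

P1 drop A (C beats it: P:5>0 Q:4>2 R:9>7 S:12>7 T:9>2)
P1 drop E (C beats it: P:5>4 Q:4>0 R:9>1 S:12>7 T:9>1)
P2 drop P (Q beats it: B:9>6 C:8>7 D:10>0)
P2 drop R (Q beats it: B:9>1 C:8>2 D:10>7)
P2 drop T (S beats it: B:3>2 C:10>8 D:12>6)
P1→{B,C,D} P2→{Q,S}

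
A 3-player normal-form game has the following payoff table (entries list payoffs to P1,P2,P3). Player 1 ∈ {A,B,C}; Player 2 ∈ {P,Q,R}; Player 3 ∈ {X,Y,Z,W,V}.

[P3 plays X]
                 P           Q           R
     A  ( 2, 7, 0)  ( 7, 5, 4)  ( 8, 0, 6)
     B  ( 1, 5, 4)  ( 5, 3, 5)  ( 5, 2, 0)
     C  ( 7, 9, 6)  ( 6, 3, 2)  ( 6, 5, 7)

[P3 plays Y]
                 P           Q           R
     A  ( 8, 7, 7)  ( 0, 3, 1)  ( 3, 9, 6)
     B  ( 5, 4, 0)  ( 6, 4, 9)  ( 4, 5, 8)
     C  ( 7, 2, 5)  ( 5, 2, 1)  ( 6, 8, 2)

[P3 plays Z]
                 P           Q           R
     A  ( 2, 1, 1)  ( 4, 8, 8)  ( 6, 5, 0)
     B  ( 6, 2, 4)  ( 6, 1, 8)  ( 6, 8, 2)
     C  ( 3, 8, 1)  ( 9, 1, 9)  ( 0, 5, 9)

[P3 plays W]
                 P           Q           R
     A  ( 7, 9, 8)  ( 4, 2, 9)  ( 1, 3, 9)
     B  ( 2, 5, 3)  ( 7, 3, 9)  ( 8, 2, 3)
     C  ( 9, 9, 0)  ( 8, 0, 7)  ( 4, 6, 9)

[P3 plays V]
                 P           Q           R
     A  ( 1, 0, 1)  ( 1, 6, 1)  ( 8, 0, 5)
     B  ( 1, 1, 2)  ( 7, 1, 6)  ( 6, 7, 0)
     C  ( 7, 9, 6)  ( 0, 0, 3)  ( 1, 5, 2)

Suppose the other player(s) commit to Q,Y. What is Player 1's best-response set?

u_1(A vs Q,Y) = 0
u_1(B vs Q,Y) = 6
u_1(C vs Q,Y) = 5
max payoff 6 at {B}

BR_1 = {B}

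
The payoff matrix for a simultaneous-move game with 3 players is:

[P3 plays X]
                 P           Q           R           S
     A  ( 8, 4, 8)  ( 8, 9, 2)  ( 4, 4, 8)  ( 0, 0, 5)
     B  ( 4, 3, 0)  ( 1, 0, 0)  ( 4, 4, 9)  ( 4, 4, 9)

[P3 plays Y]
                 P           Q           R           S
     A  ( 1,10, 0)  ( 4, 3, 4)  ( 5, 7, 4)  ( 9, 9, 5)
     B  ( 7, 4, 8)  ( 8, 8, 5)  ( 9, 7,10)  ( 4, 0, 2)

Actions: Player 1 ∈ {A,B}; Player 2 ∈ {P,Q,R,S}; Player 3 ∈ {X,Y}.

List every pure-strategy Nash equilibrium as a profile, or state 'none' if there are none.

(A,P,X): not NE [P2→Q gives 9>4]
(A,P,Y): not NE [P1→B gives 7>1; P3→X gives 8>0]
(A,Q,X): not NE [P3→Y gives 4>2]
(A,Q,Y): not NE [P1→B gives 8>4; P2→P gives 10>3]
(A,R,X): not NE [P2→Q gives 9>4]
(A,R,Y): not NE [P1→B gives 9>5; P2→P gives 10>7; P3→X gives 8>4]
(A,S,X): not NE [P1→B gives 4>0; P2→Q gives 9>0]
(A,S,Y): not NE [P2→P gives 10>9]
(B,P,X): not NE [P1→A gives 8>4; P2→S gives 4>3; P3→Y gives 8>0]
(B,P,Y): not NE [P2→Q gives 8>4]
(B,Q,X): not NE [P1→A gives 8>1; P2→S gives 4>0; P3→Y gives 5>0]
(B,Q,Y): NE
(B,R,X): not NE [P3→Y gives 10>9]
(B,R,Y): not NE [P2→Q gives 8>7]
(B,S,X): NE
(B,S,Y): not NE [P1→A gives 9>4; P2→Q gives 8>0; P3→X gives 9>2]

Nash profiles: (B,Q,Y), (B,S,X)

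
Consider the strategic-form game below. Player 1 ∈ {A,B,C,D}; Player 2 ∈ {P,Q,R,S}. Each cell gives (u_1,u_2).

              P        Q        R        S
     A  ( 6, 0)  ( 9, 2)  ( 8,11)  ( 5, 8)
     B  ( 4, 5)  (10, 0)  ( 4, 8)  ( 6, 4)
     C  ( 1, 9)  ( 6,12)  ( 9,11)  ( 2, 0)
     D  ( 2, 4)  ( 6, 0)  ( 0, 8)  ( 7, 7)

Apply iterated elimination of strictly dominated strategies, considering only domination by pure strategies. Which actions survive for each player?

IESDS → P1:{A,B,C} P2:{Q,R}

P2 drop P (R beats it: A:11>0 B:8>5 C:11>9 D:8>4)
P2 drop S (R beats it: A:11>8 B:8>4 C:11>0 D:8>7)
P1 drop D (A beats it: Q:9>6 R:8>0)
P1→{A,B,C} P2→{Q,R}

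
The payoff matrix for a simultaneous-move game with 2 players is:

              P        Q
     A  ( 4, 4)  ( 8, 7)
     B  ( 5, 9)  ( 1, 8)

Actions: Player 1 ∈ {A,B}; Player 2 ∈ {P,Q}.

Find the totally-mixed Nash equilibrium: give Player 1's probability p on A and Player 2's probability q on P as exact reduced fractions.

P1 indiff ⇒ q·4+(1-q)·8 = q·5+(1-q)·1 ⇒ q(-1) = (1-q)(-7) ⇒ q = 7/8
P2 indiff ⇒ p·4+(1-p)·9 = p·7+(1-p)·8 ⇒ p(-3) = (1-p)(-1) ⇒ p = 1/4

(p,q) = (1/4, 7/8)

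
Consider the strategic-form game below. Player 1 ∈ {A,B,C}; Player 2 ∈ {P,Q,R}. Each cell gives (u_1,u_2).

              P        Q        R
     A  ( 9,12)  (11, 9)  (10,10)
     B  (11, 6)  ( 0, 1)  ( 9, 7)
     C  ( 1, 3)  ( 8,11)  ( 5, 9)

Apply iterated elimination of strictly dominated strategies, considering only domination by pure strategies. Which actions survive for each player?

Remaining: P1:{A,B} P2:{P,R}

P1 drop C (A beats it: P:9>1 Q:11>8 R:10>5)
P2 drop Q (P beats it: A:12>9 B:6>1)
P1→{A,B} P2→{P,R}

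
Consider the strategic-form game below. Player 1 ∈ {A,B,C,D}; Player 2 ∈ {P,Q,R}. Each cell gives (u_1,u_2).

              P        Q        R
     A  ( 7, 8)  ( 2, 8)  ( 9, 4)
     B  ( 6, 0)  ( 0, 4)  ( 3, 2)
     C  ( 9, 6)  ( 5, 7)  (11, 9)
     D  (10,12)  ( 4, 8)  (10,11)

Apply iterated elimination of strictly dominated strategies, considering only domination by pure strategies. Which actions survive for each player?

Survivors P1:{C,D} P2:{P,R}

P1 drop A (C beats it: P:9>7 Q:5>2 R:11>9)
P1 drop B (C beats it: P:9>6 Q:5>0 R:11>3)
P2 drop Q (R beats it: C:9>7 D:11>8)
P1→{C,D} P2→{P,R}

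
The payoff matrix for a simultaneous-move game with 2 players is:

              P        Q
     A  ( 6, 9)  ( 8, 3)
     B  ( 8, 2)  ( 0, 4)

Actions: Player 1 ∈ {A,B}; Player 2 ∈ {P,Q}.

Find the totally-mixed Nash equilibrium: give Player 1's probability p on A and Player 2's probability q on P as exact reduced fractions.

P1 indiff ⇒ q·6+(1-q)·8 = q·8+(1-q)·0 ⇒ q(-2) = (1-q)(-8) ⇒ q = 4/5
P2 indiff ⇒ p·9+(1-p)·2 = p·3+(1-p)·4 ⇒ p(6) = (1-p)(2) ⇒ p = 1/4

P1 mixes 1/4 on A; P2 mixes 4/5 on P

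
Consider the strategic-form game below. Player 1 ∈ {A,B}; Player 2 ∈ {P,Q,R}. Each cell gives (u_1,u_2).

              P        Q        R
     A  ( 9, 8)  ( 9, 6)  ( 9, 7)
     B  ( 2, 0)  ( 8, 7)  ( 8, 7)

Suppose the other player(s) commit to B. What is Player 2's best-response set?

BR_2 = {Q,R}

u_2(P vs B) = 0
u_2(Q vs B) = 7
u_2(R vs B) = 7
max payoff 7 at {Q,R}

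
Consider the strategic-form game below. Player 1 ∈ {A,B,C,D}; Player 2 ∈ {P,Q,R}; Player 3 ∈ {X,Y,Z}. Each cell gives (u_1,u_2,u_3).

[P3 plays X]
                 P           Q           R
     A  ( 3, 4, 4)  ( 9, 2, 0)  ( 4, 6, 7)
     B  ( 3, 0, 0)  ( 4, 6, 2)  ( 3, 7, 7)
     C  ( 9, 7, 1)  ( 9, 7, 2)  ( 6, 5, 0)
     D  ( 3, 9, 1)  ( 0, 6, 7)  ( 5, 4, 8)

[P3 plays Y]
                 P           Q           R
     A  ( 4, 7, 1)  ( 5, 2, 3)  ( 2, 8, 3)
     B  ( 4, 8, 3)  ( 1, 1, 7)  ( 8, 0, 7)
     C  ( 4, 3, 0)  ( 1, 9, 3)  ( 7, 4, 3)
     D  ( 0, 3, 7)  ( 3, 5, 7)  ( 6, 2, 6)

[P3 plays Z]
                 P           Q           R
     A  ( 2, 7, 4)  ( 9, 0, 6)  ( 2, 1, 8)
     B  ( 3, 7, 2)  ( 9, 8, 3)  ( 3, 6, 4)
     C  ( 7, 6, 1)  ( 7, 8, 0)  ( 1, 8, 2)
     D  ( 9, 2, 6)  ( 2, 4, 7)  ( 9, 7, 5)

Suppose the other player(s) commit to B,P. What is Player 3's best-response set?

u_3(X vs B,P) = 0
u_3(Y vs B,P) = 3
u_3(Z vs B,P) = 2
max payoff 3 at {Y}

P3 best: {Y}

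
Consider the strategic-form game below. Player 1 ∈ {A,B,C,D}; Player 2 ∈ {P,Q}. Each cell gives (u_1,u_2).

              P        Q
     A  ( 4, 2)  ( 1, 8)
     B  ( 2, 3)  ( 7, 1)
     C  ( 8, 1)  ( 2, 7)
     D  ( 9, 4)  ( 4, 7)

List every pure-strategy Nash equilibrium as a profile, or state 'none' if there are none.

(A,P): not NE [P1→D gives 9>4; P2→Q gives 8>2]
(A,Q): not NE [P1→B gives 7>1]
(B,P): not NE [P1→D gives 9>2]
(B,Q): not NE [P2→P gives 3>1]
(C,P): not NE [P1→D gives 9>8; P2→Q gives 7>1]
(C,Q): not NE [P1→B gives 7>2]
(D,P): not NE [P2→Q gives 7>4]
(D,Q): not NE [P1→B gives 7>4]

PSNE: ∅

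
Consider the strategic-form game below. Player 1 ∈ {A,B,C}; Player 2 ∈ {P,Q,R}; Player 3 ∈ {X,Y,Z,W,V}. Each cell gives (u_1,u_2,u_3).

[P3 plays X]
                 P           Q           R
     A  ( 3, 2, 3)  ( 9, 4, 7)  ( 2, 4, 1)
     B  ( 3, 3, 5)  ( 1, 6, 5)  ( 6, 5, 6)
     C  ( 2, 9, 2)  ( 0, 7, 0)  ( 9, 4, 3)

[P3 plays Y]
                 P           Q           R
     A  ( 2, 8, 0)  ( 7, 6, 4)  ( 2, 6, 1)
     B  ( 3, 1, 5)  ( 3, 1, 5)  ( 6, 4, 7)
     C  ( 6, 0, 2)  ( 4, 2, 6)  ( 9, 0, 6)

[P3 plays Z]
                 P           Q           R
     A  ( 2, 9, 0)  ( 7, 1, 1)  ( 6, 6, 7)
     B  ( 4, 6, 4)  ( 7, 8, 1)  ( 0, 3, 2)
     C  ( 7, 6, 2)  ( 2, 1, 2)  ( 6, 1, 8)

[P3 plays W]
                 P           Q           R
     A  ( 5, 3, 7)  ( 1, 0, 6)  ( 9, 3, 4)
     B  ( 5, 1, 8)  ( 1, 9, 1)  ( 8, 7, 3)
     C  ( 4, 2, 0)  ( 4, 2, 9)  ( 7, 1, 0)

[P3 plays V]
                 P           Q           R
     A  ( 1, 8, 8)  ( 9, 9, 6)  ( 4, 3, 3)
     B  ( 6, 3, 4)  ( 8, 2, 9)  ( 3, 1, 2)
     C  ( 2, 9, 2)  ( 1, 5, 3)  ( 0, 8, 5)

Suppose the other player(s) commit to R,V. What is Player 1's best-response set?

u_1(A vs R,V) = 4
u_1(B vs R,V) = 3
u_1(C vs R,V) = 0
max payoff 4 at {A}

argmax u_1 = {A}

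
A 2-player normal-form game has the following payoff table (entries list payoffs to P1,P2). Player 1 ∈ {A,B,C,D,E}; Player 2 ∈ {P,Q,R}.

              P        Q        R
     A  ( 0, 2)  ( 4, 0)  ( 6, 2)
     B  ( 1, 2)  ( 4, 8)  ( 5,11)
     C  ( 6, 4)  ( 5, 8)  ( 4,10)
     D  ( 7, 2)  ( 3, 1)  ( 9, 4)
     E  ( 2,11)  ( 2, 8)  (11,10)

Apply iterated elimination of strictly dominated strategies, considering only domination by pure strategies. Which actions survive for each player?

P2 drop Q (R beats it: A:2>0 B:11>8 C:10>8 D:4>1 E:10>8)
P1 drop A (D beats it: P:7>0 R:9>6)
P1 drop B (D beats it: P:7>1 R:9>5)
P1 drop C (D beats it: P:7>6 R:9>4)
P1→{D,E} P2→{P,R}

Remaining: P1:{D,E} P2:{P,R}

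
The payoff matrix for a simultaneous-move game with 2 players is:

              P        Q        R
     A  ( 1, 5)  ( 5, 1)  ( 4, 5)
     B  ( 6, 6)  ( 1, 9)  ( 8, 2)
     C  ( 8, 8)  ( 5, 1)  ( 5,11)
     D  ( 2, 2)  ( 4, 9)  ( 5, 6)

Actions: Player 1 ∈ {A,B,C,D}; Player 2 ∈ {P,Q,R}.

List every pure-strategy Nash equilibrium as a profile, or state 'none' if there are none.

(A,P): not NE [P1→C gives 8>1]
(A,Q): not NE [P2→R gives 5>1]
(A,R): not NE [P1→B gives 8>4]
(B,P): not NE [P1→C gives 8>6; P2→Q gives 9>6]
(B,Q): not NE [P1→C gives 5>1]
(B,R): not NE [P2→Q gives 9>2]
(C,P): not NE [P2→R gives 11>8]
(C,Q): not NE [P2→R gives 11>1]
(C,R): not NE [P1→B gives 8>5]
(D,P): not NE [P1→C gives 8>2; P2→Q gives 9>2]
(D,Q): not NE [P1→C gives 5>4]
(D,R): not NE [P1→B gives 8>5; P2→Q gives 9>6]

PSNE: ∅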